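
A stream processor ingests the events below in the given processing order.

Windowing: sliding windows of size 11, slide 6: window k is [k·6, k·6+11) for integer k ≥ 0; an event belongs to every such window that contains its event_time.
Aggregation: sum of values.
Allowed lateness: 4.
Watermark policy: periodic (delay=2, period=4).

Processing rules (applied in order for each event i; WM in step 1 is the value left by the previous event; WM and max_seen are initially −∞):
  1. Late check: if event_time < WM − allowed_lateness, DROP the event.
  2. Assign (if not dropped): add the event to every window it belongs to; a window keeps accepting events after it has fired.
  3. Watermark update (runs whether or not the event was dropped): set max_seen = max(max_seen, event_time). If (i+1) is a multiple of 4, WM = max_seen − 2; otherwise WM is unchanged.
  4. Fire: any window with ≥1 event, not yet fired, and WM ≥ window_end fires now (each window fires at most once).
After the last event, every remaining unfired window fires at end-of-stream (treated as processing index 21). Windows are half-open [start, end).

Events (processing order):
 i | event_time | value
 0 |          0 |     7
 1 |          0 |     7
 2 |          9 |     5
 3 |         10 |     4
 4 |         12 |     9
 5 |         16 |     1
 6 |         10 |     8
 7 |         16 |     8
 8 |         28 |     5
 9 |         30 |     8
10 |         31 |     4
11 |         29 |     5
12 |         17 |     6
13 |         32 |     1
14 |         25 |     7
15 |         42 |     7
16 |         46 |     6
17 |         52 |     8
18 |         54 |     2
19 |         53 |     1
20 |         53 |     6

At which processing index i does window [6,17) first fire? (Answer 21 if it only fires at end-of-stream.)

i=0 t=0 v=7: → [0,11); WM=−∞
i=1 t=0 v=7: → [0,11); WM=−∞
i=2 t=9 v=5: → [6,17),[0,11); WM=−∞
i=3 t=10 v=4: → [6,17),[0,11); WM=8
i=4 t=12 v=9: → [12,23),[6,17); WM=8
i=5 t=16 v=1: → [12,23),[6,17); WM=8
i=6 t=10 v=8: → [6,17),[0,11); WM=8
i=7 t=16 v=8: → [12,23),[6,17); WM=14; [0,11) fires=31
i=8 t=28 v=5: → [24,35),[18,29); WM=14
i=9 t=30 v=8: → [30,41),[24,35); WM=14
i=10 t=31 v=4: → [30,41),[24,35); WM=14
i=11 t=29 v=5: → [24,35); WM=29; [6,17) fires=35 [12,23) fires=18 [18,29) fires=5
i=12 t=17 v=6: DROP (t<29-4); WM=29
i=13 t=32 v=1: → [30,41),[24,35); WM=29
i=14 t=25 v=7: → [24,35),[18,29); WM=29
i=15 t=42 v=7: → [42,53),[36,47); WM=40; [24,35) fires=30
i=16 t=46 v=6: → [42,53),[36,47); WM=40
i=17 t=52 v=8: → [48,59),[42,53); WM=40
i=18 t=54 v=2: → [54,65),[48,59); WM=40
i=19 t=53 v=1: → [48,59); WM=52; [30,41) fires=13 [36,47) fires=13
i=20 t=53 v=6: → [48,59); WM=52

11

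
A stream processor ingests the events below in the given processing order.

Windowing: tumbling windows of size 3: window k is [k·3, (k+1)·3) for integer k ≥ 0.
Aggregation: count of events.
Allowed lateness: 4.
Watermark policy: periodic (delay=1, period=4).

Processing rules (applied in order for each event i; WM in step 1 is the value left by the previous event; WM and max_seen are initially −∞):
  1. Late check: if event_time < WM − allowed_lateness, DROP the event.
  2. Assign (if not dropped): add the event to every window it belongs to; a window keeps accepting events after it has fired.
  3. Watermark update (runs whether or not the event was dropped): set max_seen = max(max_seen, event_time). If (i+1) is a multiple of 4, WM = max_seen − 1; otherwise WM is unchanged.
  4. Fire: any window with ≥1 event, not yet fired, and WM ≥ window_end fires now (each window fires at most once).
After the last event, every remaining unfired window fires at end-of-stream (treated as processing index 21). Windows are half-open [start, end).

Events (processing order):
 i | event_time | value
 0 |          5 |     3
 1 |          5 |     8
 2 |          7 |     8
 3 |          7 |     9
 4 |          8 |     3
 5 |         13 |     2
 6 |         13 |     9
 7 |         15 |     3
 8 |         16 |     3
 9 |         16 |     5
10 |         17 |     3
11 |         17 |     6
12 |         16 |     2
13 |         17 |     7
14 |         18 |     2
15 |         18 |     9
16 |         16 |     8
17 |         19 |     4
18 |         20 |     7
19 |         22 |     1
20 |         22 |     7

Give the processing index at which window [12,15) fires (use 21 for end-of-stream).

11

i=0 t=5 v=3: → [3,6); WM=−∞
i=1 t=5 v=8: → [3,6); WM=−∞
i=2 t=7 v=8: → [6,9); WM=−∞
i=3 t=7 v=9: → [6,9); WM=6; [3,6) fires=2
i=4 t=8 v=3: → [6,9); WM=6
i=5 t=13 v=2: → [12,15); WM=6
i=6 t=13 v=9: → [12,15); WM=6
i=7 t=15 v=3: → [15,18); WM=14; [6,9) fires=3
i=8 t=16 v=3: → [15,18); WM=14
i=9 t=16 v=5: → [15,18); WM=14
i=10 t=17 v=3: → [15,18); WM=14
i=11 t=17 v=6: → [15,18); WM=16; [12,15) fires=2
i=12 t=16 v=2: → [15,18); WM=16
i=13 t=17 v=7: → [15,18); WM=16
i=14 t=18 v=2: → [18,21); WM=16
i=15 t=18 v=9: → [18,21); WM=17
i=16 t=16 v=8: → [15,18); WM=17
i=17 t=19 v=4: → [18,21); WM=17
i=18 t=20 v=7: → [18,21); WM=17
i=19 t=22 v=1: → [21,24); WM=21; [15,18) fires=8 [18,21) fires=4
i=20 t=22 v=7: → [21,24); WM=21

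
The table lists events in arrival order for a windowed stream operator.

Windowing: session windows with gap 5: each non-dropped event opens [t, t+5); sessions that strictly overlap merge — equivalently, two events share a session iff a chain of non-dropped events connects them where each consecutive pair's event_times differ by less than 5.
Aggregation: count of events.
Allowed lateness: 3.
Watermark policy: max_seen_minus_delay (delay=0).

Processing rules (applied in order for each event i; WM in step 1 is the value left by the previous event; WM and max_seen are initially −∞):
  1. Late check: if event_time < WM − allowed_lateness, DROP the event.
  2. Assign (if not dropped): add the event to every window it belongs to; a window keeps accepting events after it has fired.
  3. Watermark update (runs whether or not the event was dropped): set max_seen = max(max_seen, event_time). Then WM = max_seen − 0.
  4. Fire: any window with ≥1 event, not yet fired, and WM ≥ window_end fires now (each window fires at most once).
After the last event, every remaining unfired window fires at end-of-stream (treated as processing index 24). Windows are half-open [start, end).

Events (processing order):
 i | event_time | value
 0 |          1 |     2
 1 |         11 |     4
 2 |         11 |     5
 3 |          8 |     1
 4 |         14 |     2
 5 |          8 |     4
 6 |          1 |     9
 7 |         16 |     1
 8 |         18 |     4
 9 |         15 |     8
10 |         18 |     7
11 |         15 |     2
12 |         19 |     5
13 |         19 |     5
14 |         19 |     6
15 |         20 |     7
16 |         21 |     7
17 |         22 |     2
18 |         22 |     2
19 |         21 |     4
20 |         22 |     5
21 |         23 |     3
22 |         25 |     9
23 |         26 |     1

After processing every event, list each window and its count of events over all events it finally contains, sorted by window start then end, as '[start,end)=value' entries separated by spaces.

i=0 t=1 v=2: → [1,6); WM=1
i=1 t=11 v=4: → [11,16); WM=11
i=2 t=11 v=5: → [11,16); WM=11
i=3 t=8 v=1: → [8,16); WM=11
i=4 t=14 v=2: → [8,19); WM=14
i=5 t=8 v=4: DROP (t<14-3); WM=14
i=6 t=1 v=9: DROP (t<14-3); WM=14
i=7 t=16 v=1: → [8,21); WM=16
i=8 t=18 v=4: → [8,23); WM=18
i=9 t=15 v=8: → [8,23); WM=18
i=10 t=18 v=7: → [8,23); WM=18
i=11 t=15 v=2: → [8,23); WM=18
i=12 t=19 v=5: → [8,24); WM=19
i=13 t=19 v=5: → [8,24); WM=19
i=14 t=19 v=6: → [8,24); WM=19
i=15 t=20 v=7: → [8,25); WM=20
i=16 t=21 v=7: → [8,26); WM=21
i=17 t=22 v=2: → [8,27); WM=22
i=18 t=22 v=2: → [8,27); WM=22
i=19 t=21 v=4: → [8,27); WM=22
i=20 t=22 v=5: → [8,27); WM=22
i=21 t=23 v=3: → [8,28); WM=23
i=22 t=25 v=9: → [8,30); WM=25
i=23 t=26 v=1: → [8,31); WM=26

[1,6)=1 [8,31)=21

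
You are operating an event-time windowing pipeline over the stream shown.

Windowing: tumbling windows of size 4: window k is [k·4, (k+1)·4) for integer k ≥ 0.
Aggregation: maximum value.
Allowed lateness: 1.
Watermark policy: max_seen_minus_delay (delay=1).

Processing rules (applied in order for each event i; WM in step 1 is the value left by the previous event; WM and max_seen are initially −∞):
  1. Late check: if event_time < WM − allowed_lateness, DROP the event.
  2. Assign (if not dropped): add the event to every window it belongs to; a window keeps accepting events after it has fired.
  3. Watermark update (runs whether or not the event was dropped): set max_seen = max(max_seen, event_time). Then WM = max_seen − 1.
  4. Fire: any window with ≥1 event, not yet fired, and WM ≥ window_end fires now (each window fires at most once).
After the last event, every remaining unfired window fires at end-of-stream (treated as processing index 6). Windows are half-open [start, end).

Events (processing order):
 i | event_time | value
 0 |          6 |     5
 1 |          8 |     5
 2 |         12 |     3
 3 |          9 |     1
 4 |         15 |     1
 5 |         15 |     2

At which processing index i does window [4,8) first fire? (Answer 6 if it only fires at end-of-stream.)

2

i=0 t=6 v=5: → [4,8); WM=5
i=1 t=8 v=5: → [8,12); WM=7
i=2 t=12 v=3: → [12,16); WM=11; [4,8) fires=5
i=3 t=9 v=1: DROP (t<11-1); WM=11
i=4 t=15 v=1: → [12,16); WM=14; [8,12) fires=5
i=5 t=15 v=2: → [12,16); WM=14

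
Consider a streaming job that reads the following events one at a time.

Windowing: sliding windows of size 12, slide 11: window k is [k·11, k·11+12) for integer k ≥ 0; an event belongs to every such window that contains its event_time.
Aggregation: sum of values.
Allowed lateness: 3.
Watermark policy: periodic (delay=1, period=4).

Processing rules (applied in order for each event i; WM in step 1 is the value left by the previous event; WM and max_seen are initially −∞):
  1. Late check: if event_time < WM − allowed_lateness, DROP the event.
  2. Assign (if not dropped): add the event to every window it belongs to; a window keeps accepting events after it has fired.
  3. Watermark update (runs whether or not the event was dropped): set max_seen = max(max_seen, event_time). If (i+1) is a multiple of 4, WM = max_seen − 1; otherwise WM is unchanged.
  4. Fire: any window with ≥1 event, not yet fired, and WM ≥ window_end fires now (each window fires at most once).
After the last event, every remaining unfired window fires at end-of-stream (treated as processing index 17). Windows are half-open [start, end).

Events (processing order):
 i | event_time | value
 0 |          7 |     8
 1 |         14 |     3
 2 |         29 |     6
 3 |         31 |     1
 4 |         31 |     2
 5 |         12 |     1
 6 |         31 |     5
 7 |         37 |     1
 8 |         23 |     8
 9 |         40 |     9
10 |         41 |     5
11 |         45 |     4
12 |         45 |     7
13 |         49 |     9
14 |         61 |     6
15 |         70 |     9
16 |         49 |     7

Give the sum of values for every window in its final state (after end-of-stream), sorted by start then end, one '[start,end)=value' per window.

[0,12)=8 [11,23)=3 [22,34)=14 [33,45)=15 [44,56)=20 [55,67)=6 [66,78)=9

i=0 t=7 v=8: → [0,12); WM=−∞
i=1 t=14 v=3: → [11,23); WM=−∞
i=2 t=29 v=6: → [22,34); WM=−∞
i=3 t=31 v=1: → [22,34); WM=30; [0,12) fires=8 [11,23) fires=3
i=4 t=31 v=2: → [22,34); WM=30
i=5 t=12 v=1: DROP (t<30-3); WM=30
i=6 t=31 v=5: → [22,34); WM=30
i=7 t=37 v=1: → [33,45); WM=36; [22,34) fires=14
i=8 t=23 v=8: DROP (t<36-3); WM=36
i=9 t=40 v=9: → [33,45); WM=36
i=10 t=41 v=5: → [33,45); WM=36
i=11 t=45 v=4: → [44,56); WM=44
i=12 t=45 v=7: → [44,56); WM=44
i=13 t=49 v=9: → [44,56); WM=44
i=14 t=61 v=6: → [55,67); WM=44
i=15 t=70 v=9: → [66,78); WM=69; [33,45) fires=15 [44,56) fires=20 [55,67) fires=6
i=16 t=49 v=7: DROP (t<69-3); WM=69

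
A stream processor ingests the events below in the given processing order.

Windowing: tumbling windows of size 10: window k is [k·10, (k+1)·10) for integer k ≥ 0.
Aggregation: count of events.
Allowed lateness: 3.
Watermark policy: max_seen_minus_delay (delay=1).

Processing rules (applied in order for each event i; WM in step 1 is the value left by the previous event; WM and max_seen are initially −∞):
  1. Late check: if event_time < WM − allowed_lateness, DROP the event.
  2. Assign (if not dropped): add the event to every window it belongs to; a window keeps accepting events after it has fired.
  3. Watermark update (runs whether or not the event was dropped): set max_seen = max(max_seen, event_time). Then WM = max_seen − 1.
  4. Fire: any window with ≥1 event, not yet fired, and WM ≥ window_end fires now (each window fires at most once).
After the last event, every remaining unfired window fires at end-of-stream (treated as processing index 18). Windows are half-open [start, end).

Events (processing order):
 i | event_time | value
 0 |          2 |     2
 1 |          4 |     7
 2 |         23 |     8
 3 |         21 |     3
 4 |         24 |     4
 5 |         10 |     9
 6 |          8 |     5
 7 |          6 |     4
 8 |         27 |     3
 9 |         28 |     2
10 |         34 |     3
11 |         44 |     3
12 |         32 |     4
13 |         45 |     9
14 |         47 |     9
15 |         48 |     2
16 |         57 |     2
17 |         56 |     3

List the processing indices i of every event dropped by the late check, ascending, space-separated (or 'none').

i=0 t=2 v=2: → [0,10); WM=1
i=1 t=4 v=7: → [0,10); WM=3
i=2 t=23 v=8: → [20,30); WM=22; [0,10) fires=2
i=3 t=21 v=3: → [20,30); WM=22
i=4 t=24 v=4: → [20,30); WM=23
i=5 t=10 v=9: DROP (t<23-3); WM=23
i=6 t=8 v=5: DROP (t<23-3); WM=23
i=7 t=6 v=4: DROP (t<23-3); WM=23
i=8 t=27 v=3: → [20,30); WM=26
i=9 t=28 v=2: → [20,30); WM=27
i=10 t=34 v=3: → [30,40); WM=33; [20,30) fires=5
i=11 t=44 v=3: → [40,50); WM=43; [30,40) fires=1
i=12 t=32 v=4: DROP (t<43-3); WM=43
i=13 t=45 v=9: → [40,50); WM=44
i=14 t=47 v=9: → [40,50); WM=46
i=15 t=48 v=2: → [40,50); WM=47
i=16 t=57 v=2: → [50,60); WM=56; [40,50) fires=4
i=17 t=56 v=3: → [50,60); WM=56

5 6 7 12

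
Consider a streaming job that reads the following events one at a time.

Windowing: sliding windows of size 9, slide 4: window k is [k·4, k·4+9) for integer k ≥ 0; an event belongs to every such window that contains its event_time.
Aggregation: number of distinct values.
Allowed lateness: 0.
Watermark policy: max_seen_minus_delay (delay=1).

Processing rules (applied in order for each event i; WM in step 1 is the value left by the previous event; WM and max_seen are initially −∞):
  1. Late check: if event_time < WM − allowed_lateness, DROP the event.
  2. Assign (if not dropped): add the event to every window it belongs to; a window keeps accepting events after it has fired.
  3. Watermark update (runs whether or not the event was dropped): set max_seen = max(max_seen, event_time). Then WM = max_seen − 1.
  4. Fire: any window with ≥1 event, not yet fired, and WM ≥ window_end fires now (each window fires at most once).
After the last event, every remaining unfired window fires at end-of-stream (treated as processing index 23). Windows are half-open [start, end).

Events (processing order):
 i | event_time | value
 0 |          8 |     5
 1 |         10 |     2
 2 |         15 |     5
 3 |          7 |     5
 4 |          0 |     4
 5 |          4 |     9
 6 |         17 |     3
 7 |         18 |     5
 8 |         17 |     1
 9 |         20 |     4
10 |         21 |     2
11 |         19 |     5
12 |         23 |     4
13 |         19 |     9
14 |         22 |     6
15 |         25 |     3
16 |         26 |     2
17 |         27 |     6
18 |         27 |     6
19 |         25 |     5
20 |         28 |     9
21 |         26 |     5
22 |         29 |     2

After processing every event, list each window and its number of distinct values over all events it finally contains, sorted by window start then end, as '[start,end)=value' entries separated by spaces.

[0,9)=1 [4,13)=2 [8,17)=2 [12,21)=4 [16,25)=6 [20,29)=5 [24,33)=4 [28,37)=2

i=0 t=8 v=5: → [8,17),[4,13),[0,9); WM=7
i=1 t=10 v=2: → [8,17),[4,13); WM=9; [0,9) fires=1
i=2 t=15 v=5: → [12,21),[8,17); WM=14; [4,13) fires=2
i=3 t=7 v=5: DROP (t<14-0); WM=14
i=4 t=0 v=4: DROP (t<14-0); WM=14
i=5 t=4 v=9: DROP (t<14-0); WM=14
i=6 t=17 v=3: → [16,25),[12,21); WM=16
i=7 t=18 v=5: → [16,25),[12,21); WM=17; [8,17) fires=2
i=8 t=17 v=1: → [16,25),[12,21); WM=17
i=9 t=20 v=4: → [20,29),[16,25),[12,21); WM=19
i=10 t=21 v=2: → [20,29),[16,25); WM=20
i=11 t=19 v=5: DROP (t<20-0); WM=20
i=12 t=23 v=4: → [20,29),[16,25); WM=22; [12,21) fires=4
i=13 t=19 v=9: DROP (t<22-0); WM=22
i=14 t=22 v=6: → [20,29),[16,25); WM=22
i=15 t=25 v=3: → [24,33),[20,29); WM=24
i=16 t=26 v=2: → [24,33),[20,29); WM=25; [16,25) fires=6
i=17 t=27 v=6: → [24,33),[20,29); WM=26
i=18 t=27 v=6: → [24,33),[20,29); WM=26
i=19 t=25 v=5: DROP (t<26-0); WM=26
i=20 t=28 v=9: → [28,37),[24,33),[20,29); WM=27
i=21 t=26 v=5: DROP (t<27-0); WM=27
i=22 t=29 v=2: → [28,37),[24,33); WM=28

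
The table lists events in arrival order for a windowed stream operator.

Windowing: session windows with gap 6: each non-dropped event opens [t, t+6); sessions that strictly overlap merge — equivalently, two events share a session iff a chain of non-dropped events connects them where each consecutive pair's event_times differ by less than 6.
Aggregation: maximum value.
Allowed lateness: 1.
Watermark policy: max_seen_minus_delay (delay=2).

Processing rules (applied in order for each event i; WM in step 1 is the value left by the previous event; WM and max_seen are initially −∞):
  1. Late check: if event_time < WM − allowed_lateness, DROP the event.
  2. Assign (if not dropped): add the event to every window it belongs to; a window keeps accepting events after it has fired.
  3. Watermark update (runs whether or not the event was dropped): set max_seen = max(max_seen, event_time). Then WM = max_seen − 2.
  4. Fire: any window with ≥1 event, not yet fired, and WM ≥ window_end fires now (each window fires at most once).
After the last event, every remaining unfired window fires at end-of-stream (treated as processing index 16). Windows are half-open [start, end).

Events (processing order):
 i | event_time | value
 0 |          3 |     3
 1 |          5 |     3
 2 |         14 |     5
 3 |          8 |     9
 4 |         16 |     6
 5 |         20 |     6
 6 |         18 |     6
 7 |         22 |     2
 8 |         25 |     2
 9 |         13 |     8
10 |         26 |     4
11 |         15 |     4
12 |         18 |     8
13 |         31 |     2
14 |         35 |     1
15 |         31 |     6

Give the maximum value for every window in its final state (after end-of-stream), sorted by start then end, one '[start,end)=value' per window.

[3,11)=3 [14,41)=6

i=0 t=3 v=3: → [3,9); WM=1
i=1 t=5 v=3: → [3,11); WM=3
i=2 t=14 v=5: → [14,20); WM=12
i=3 t=8 v=9: DROP (t<12-1); WM=12
i=4 t=16 v=6: → [14,22); WM=14
i=5 t=20 v=6: → [14,26); WM=18
i=6 t=18 v=6: → [14,26); WM=18
i=7 t=22 v=2: → [14,28); WM=20
i=8 t=25 v=2: → [14,31); WM=23
i=9 t=13 v=8: DROP (t<23-1); WM=23
i=10 t=26 v=4: → [14,32); WM=24
i=11 t=15 v=4: DROP (t<24-1); WM=24
i=12 t=18 v=8: DROP (t<24-1); WM=24
i=13 t=31 v=2: → [14,37); WM=29
i=14 t=35 v=1: → [14,41); WM=33
i=15 t=31 v=6: DROP (t<33-1); WM=33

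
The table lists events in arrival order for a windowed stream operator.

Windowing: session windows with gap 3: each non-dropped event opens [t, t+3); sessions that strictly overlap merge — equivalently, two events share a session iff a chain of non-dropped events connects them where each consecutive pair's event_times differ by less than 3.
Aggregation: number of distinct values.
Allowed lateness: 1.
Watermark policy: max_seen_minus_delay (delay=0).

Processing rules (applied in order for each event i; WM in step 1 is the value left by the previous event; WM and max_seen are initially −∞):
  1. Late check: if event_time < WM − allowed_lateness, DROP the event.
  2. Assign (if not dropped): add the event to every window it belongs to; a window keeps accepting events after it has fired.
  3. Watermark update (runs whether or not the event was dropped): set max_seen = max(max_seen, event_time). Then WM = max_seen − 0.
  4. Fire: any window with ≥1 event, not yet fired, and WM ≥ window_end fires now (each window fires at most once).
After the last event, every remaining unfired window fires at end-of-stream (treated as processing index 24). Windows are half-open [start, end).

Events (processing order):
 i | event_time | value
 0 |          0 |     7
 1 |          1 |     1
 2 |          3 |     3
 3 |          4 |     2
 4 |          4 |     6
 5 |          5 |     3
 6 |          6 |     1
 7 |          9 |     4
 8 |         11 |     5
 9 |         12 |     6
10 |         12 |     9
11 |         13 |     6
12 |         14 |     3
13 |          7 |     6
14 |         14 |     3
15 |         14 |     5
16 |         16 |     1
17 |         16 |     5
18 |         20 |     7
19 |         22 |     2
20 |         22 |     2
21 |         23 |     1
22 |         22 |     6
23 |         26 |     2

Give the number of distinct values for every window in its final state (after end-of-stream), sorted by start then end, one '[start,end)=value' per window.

[0,9)=5 [9,19)=6 [20,26)=4 [26,29)=1

i=0 t=0 v=7: → [0,3); WM=0
i=1 t=1 v=1: → [0,4); WM=1
i=2 t=3 v=3: → [0,6); WM=3
i=3 t=4 v=2: → [0,7); WM=4
i=4 t=4 v=6: → [0,7); WM=4
i=5 t=5 v=3: → [0,8); WM=5
i=6 t=6 v=1: → [0,9); WM=6
i=7 t=9 v=4: → [9,12); WM=9
i=8 t=11 v=5: → [9,14); WM=11
i=9 t=12 v=6: → [9,15); WM=12
i=10 t=12 v=9: → [9,15); WM=12
i=11 t=13 v=6: → [9,16); WM=13
i=12 t=14 v=3: → [9,17); WM=14
i=13 t=7 v=6: DROP (t<14-1); WM=14
i=14 t=14 v=3: → [9,17); WM=14
i=15 t=14 v=5: → [9,17); WM=14
i=16 t=16 v=1: → [9,19); WM=16
i=17 t=16 v=5: → [9,19); WM=16
i=18 t=20 v=7: → [20,23); WM=20
i=19 t=22 v=2: → [20,25); WM=22
i=20 t=22 v=2: → [20,25); WM=22
i=21 t=23 v=1: → [20,26); WM=23
i=22 t=22 v=6: → [20,26); WM=23
i=23 t=26 v=2: → [26,29); WM=26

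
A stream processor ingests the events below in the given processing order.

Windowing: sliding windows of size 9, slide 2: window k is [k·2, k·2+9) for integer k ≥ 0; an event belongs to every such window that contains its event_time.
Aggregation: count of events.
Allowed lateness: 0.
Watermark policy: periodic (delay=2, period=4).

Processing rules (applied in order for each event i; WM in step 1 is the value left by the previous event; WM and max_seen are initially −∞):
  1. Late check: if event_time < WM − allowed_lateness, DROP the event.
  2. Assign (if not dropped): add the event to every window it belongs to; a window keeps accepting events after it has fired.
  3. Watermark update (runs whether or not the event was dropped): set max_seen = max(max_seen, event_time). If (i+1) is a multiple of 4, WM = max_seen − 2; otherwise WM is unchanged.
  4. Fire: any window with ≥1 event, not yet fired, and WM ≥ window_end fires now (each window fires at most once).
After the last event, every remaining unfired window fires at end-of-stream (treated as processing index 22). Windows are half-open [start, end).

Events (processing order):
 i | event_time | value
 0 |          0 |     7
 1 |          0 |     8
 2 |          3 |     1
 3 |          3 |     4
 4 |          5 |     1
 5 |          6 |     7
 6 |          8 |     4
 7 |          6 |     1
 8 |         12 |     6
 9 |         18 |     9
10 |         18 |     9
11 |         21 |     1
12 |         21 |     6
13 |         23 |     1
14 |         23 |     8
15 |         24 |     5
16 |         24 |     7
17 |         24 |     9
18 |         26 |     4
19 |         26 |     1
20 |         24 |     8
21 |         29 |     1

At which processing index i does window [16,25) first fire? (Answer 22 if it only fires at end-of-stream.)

22

i=0 t=0 v=7: → [0,9); WM=−∞
i=1 t=0 v=8: → [0,9); WM=−∞
i=2 t=3 v=1: → [2,11),[0,9); WM=−∞
i=3 t=3 v=4: → [2,11),[0,9); WM=1
i=4 t=5 v=1: → [4,13),[2,11),[0,9); WM=1
i=5 t=6 v=7: → [6,15),[4,13),[2,11),[0,9); WM=1
i=6 t=8 v=4: → [8,17),[6,15),[4,13),[2,11),[0,9); WM=1
i=7 t=6 v=1: → [6,15),[4,13),[2,11),[0,9); WM=6
i=8 t=12 v=6: → [12,21),[10,19),[8,17),[6,15),[4,13); WM=6
i=9 t=18 v=9: → [18,27),[16,25),[14,23),[12,21),[10,19); WM=6
i=10 t=18 v=9: → [18,27),[16,25),[14,23),[12,21),[10,19); WM=6
i=11 t=21 v=1: → [20,29),[18,27),[16,25),[14,23); WM=19; [0,9) fires=8 [2,11) fires=6 [4,13) fires=5 [6,15) fires=4 [8,17) fires=2 [10,19) fires=3
i=12 t=21 v=6: → [20,29),[18,27),[16,25),[14,23); WM=19
i=13 t=23 v=1: → [22,31),[20,29),[18,27),[16,25); WM=19
i=14 t=23 v=8: → [22,31),[20,29),[18,27),[16,25); WM=19
i=15 t=24 v=5: → [24,33),[22,31),[20,29),[18,27),[16,25); WM=22; [12,21) fires=3
i=16 t=24 v=7: → [24,33),[22,31),[20,29),[18,27),[16,25); WM=22
i=17 t=24 v=9: → [24,33),[22,31),[20,29),[18,27),[16,25); WM=22
i=18 t=26 v=4: → [26,35),[24,33),[22,31),[20,29),[18,27); WM=22
i=19 t=26 v=1: → [26,35),[24,33),[22,31),[20,29),[18,27); WM=24; [14,23) fires=4
i=20 t=24 v=8: → [24,33),[22,31),[20,29),[18,27),[16,25); WM=24
i=21 t=29 v=1: → [28,37),[26,35),[24,33),[22,31); WM=24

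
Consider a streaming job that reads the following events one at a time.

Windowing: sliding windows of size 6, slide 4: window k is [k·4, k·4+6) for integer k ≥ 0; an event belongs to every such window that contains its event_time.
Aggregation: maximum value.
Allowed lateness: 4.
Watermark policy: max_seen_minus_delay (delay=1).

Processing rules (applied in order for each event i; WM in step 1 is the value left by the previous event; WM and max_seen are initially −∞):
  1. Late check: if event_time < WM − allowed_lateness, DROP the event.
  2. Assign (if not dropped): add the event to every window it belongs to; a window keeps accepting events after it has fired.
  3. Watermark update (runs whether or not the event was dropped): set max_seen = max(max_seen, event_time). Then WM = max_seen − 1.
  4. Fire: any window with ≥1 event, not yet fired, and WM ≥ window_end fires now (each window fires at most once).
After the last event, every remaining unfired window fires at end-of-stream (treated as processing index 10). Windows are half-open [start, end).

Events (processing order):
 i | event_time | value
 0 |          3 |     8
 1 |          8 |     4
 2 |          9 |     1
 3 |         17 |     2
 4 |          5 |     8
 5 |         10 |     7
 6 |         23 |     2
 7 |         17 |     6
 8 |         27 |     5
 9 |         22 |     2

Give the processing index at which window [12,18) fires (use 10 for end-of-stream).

6

i=0 t=3 v=8: → [0,6); WM=2
i=1 t=8 v=4: → [8,14),[4,10); WM=7; [0,6) fires=8
i=2 t=9 v=1: → [8,14),[4,10); WM=8
i=3 t=17 v=2: → [16,22),[12,18); WM=16; [4,10) fires=4 [8,14) fires=4
i=4 t=5 v=8: DROP (t<16-4); WM=16
i=5 t=10 v=7: DROP (t<16-4); WM=16
i=6 t=23 v=2: → [20,26); WM=22; [12,18) fires=2 [16,22) fires=2
i=7 t=17 v=6: DROP (t<22-4); WM=22
i=8 t=27 v=5: → [24,30); WM=26; [20,26) fires=2
i=9 t=22 v=2: → [20,26); WM=26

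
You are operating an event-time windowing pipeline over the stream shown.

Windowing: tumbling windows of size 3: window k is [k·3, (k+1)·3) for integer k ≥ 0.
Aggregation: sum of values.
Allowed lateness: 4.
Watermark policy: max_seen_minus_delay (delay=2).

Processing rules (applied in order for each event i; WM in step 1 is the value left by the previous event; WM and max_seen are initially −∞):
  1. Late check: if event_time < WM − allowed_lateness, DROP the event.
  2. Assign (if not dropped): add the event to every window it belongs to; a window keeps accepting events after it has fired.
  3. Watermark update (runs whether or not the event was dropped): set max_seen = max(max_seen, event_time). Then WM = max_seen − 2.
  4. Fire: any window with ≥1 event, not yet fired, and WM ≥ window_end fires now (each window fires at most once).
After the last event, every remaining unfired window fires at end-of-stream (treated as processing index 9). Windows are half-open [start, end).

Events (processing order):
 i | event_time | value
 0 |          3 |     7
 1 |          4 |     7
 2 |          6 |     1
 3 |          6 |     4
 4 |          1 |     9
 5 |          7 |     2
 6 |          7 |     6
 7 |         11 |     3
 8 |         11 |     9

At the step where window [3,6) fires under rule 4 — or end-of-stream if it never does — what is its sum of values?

i=0 t=3 v=7: → [3,6); WM=1
i=1 t=4 v=7: → [3,6); WM=2
i=2 t=6 v=1: → [6,9); WM=4
i=3 t=6 v=4: → [6,9); WM=4
i=4 t=1 v=9: → [0,3); WM=4; [0,3) fires=9
i=5 t=7 v=2: → [6,9); WM=5
i=6 t=7 v=6: → [6,9); WM=5
i=7 t=11 v=3: → [9,12); WM=9; [3,6) fires=14 [6,9) fires=13
i=8 t=11 v=9: → [9,12); WM=9

14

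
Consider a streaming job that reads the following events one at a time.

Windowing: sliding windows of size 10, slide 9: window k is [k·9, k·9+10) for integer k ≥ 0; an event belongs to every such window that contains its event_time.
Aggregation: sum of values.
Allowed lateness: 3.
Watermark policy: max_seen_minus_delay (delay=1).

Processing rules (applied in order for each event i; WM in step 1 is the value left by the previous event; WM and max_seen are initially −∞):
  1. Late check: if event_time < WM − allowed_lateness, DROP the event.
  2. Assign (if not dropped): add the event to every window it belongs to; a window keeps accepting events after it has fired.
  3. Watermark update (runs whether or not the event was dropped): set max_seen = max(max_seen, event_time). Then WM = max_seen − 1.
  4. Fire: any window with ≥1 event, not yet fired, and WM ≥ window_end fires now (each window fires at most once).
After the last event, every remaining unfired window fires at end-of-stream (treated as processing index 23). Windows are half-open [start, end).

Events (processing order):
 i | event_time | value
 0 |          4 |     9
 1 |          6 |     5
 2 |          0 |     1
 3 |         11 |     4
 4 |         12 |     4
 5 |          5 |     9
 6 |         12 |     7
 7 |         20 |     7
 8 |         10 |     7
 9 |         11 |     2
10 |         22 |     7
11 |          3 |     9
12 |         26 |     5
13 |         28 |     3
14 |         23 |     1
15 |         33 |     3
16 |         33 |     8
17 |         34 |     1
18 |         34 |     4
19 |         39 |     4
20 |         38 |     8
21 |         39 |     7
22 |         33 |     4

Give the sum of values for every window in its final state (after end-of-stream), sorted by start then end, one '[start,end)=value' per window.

i=0 t=4 v=9: → [0,10); WM=3
i=1 t=6 v=5: → [0,10); WM=5
i=2 t=0 v=1: DROP (t<5-3); WM=5
i=3 t=11 v=4: → [9,19); WM=10; [0,10) fires=14
i=4 t=12 v=4: → [9,19); WM=11
i=5 t=5 v=9: DROP (t<11-3); WM=11
i=6 t=12 v=7: → [9,19); WM=11
i=7 t=20 v=7: → [18,28); WM=19; [9,19) fires=15
i=8 t=10 v=7: DROP (t<19-3); WM=19
i=9 t=11 v=2: DROP (t<19-3); WM=19
i=10 t=22 v=7: → [18,28); WM=21
i=11 t=3 v=9: DROP (t<21-3); WM=21
i=12 t=26 v=5: → [18,28); WM=25
i=13 t=28 v=3: → [27,37); WM=27
i=14 t=23 v=1: DROP (t<27-3); WM=27
i=15 t=33 v=3: → [27,37); WM=32; [18,28) fires=19
i=16 t=33 v=8: → [27,37); WM=32
i=17 t=34 v=1: → [27,37); WM=33
i=18 t=34 v=4: → [27,37); WM=33
i=19 t=39 v=4: → [36,46); WM=38; [27,37) fires=19
i=20 t=38 v=8: → [36,46); WM=38
i=21 t=39 v=7: → [36,46); WM=38
i=22 t=33 v=4: DROP (t<38-3); WM=38

[0,10)=14 [9,19)=15 [18,28)=19 [27,37)=19 [36,46)=19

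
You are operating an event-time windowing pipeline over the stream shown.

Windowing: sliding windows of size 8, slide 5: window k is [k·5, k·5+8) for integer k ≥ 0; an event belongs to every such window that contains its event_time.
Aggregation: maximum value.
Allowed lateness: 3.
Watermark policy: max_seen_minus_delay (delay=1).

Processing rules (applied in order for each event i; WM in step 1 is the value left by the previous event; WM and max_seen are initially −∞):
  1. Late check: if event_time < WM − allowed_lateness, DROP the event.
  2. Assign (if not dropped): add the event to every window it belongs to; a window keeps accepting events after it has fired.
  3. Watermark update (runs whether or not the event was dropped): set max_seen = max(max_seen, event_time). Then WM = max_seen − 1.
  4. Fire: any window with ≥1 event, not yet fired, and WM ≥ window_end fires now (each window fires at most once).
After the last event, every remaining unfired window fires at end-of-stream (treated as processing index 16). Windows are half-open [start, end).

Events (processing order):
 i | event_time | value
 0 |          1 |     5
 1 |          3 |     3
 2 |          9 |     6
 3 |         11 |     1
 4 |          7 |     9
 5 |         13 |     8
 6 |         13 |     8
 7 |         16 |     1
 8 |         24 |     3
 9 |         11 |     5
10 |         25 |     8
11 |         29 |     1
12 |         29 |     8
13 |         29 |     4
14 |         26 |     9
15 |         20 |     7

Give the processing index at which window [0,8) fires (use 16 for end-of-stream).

2

i=0 t=1 v=5: → [0,8); WM=0
i=1 t=3 v=3: → [0,8); WM=2
i=2 t=9 v=6: → [5,13); WM=8; [0,8) fires=5
i=3 t=11 v=1: → [10,18),[5,13); WM=10
i=4 t=7 v=9: → [5,13),[0,8); WM=10
i=5 t=13 v=8: → [10,18); WM=12
i=6 t=13 v=8: → [10,18); WM=12
i=7 t=16 v=1: → [15,23),[10,18); WM=15; [5,13) fires=9
i=8 t=24 v=3: → [20,28); WM=23; [10,18) fires=8 [15,23) fires=1
i=9 t=11 v=5: DROP (t<23-3); WM=23
i=10 t=25 v=8: → [25,33),[20,28); WM=24
i=11 t=29 v=1: → [25,33); WM=28; [20,28) fires=8
i=12 t=29 v=8: → [25,33); WM=28
i=13 t=29 v=4: → [25,33); WM=28
i=14 t=26 v=9: → [25,33),[20,28); WM=28
i=15 t=20 v=7: DROP (t<28-3); WM=28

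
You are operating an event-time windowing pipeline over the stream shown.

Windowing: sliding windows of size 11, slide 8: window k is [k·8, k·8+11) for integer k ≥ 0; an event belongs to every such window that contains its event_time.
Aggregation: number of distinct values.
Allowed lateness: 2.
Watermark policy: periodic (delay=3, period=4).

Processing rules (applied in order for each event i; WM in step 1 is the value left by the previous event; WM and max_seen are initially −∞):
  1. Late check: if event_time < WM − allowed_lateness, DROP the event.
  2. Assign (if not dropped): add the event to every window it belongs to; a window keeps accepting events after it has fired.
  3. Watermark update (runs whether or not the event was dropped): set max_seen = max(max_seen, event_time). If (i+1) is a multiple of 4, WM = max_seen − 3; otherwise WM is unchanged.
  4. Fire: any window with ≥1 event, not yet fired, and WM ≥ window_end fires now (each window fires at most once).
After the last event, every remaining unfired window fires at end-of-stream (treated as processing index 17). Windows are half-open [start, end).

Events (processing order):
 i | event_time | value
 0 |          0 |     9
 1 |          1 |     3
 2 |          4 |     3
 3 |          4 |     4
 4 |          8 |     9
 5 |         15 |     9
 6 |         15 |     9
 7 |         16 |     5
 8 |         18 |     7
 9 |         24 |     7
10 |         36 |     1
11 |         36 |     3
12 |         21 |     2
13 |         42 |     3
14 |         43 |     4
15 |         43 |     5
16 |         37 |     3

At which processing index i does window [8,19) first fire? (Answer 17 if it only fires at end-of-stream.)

i=0 t=0 v=9: → [0,11); WM=−∞
i=1 t=1 v=3: → [0,11); WM=−∞
i=2 t=4 v=3: → [0,11); WM=−∞
i=3 t=4 v=4: → [0,11); WM=1
i=4 t=8 v=9: → [8,19),[0,11); WM=1
i=5 t=15 v=9: → [8,19); WM=1
i=6 t=15 v=9: → [8,19); WM=1
i=7 t=16 v=5: → [16,27),[8,19); WM=13; [0,11) fires=3
i=8 t=18 v=7: → [16,27),[8,19); WM=13
i=9 t=24 v=7: → [24,35),[16,27); WM=13
i=10 t=36 v=1: → [32,43); WM=13
i=11 t=36 v=3: → [32,43); WM=33; [8,19) fires=3 [16,27) fires=2
i=12 t=21 v=2: DROP (t<33-2); WM=33
i=13 t=42 v=3: → [40,51),[32,43); WM=33
i=14 t=43 v=4: → [40,51); WM=33
i=15 t=43 v=5: → [40,51); WM=40; [24,35) fires=1
i=16 t=37 v=3: DROP (t<40-2); WM=40

11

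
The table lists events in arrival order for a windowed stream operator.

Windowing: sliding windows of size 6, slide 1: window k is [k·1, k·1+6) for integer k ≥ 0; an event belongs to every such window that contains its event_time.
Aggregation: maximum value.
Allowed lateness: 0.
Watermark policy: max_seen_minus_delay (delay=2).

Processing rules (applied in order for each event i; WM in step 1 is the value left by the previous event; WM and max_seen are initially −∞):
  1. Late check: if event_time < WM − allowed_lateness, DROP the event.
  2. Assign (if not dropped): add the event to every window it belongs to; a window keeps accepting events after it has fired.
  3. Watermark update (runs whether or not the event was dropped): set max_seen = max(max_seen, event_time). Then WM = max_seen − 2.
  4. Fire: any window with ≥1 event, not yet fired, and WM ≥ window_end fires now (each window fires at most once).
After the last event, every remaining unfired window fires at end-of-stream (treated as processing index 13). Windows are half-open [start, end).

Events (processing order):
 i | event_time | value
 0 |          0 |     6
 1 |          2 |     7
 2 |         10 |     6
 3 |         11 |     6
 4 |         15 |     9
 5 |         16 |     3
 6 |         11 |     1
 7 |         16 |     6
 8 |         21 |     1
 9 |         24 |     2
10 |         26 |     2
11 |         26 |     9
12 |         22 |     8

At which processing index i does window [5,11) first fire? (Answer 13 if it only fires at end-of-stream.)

4

i=0 t=0 v=6: → [0,6); WM=-2
i=1 t=2 v=7: → [2,8),[1,7),[0,6); WM=0
i=2 t=10 v=6: → [10,16),[9,15),[8,14),[7,13),[6,12),[5,11); WM=8; [0,6) fires=7 [1,7) fires=7 [2,8) fires=7
i=3 t=11 v=6: → [11,17),[10,16),[9,15),[8,14),[7,13),[6,12); WM=9
i=4 t=15 v=9: → [15,21),[14,20),[13,19),[12,18),[11,17),[10,16); WM=13; [5,11) fires=6 [6,12) fires=6 [7,13) fires=6
i=5 t=16 v=3: → [16,22),[15,21),[14,20),[13,19),[12,18),[11,17); WM=14; [8,14) fires=6
i=6 t=11 v=1: DROP (t<14-0); WM=14
i=7 t=16 v=6: → [16,22),[15,21),[14,20),[13,19),[12,18),[11,17); WM=14
i=8 t=21 v=1: → [21,27),[20,26),[19,25),[18,24),[17,23),[16,22); WM=19; [9,15) fires=6 [10,16) fires=9 [11,17) fires=9 [12,18) fires=9 [13,19) fires=9
i=9 t=24 v=2: → [24,30),[23,29),[22,28),[21,27),[20,26),[19,25); WM=22; [14,20) fires=9 [15,21) fires=9 [16,22) fires=6
i=10 t=26 v=2: → [26,32),[25,31),[24,30),[23,29),[22,28),[21,27); WM=24; [17,23) fires=1 [18,24) fires=1
i=11 t=26 v=9: → [26,32),[25,31),[24,30),[23,29),[22,28),[21,27); WM=24
i=12 t=22 v=8: DROP (t<24-0); WM=24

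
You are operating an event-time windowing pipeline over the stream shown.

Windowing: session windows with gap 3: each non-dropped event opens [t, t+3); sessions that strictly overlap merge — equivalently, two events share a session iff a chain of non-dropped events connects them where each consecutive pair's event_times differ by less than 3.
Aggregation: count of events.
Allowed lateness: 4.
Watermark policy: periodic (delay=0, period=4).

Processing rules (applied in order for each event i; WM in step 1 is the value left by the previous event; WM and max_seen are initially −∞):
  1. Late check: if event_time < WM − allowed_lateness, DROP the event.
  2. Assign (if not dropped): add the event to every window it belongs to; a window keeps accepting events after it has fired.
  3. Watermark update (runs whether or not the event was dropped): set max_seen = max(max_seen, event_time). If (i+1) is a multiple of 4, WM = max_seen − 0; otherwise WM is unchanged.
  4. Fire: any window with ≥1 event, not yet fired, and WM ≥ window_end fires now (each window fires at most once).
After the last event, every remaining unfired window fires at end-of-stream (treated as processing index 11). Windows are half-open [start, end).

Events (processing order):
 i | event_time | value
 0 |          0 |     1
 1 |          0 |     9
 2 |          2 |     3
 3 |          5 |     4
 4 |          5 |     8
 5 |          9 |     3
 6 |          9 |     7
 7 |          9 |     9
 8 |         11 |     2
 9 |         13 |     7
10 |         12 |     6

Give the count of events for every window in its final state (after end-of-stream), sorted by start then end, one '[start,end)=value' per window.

[0,5)=3 [5,8)=2 [9,16)=6

i=0 t=0 v=1: → [0,3); WM=−∞
i=1 t=0 v=9: → [0,3); WM=−∞
i=2 t=2 v=3: → [0,5); WM=−∞
i=3 t=5 v=4: → [5,8); WM=5
i=4 t=5 v=8: → [5,8); WM=5
i=5 t=9 v=3: → [9,12); WM=5
i=6 t=9 v=7: → [9,12); WM=5
i=7 t=9 v=9: → [9,12); WM=9
i=8 t=11 v=2: → [9,14); WM=9
i=9 t=13 v=7: → [9,16); WM=9
i=10 t=12 v=6: → [9,16); WM=9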